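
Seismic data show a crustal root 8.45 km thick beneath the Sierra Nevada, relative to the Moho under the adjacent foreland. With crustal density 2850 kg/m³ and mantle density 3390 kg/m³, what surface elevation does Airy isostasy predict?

Equating mass per unit area of the two columns: ρ_c h = (ρ_m − ρ_c) r.
h = r (ρ_m − ρ_c) / ρ_c = 8.45 km × (3390 − 2850) / 2850 = 1.6 km.

1.6 km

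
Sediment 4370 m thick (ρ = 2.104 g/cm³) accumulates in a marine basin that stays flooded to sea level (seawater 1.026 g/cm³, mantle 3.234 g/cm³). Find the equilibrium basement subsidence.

Submarine loading: the sediment displaces seawater, and the subsidence is in turn flooded, so s (ρ_m − ρ_w) = t (ρ_sed − ρ_w).
s = 4370 m × (2.104 − 1.026) / (3.234 − 1.026) = 2130 m.

2130 m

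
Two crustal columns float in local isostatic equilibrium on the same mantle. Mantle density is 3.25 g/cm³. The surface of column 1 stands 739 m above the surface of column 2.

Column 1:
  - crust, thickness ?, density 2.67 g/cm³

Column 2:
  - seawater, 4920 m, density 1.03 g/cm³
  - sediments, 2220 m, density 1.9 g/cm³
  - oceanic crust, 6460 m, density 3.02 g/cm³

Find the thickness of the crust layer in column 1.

Take the compensation level at the base of the deeper column (depth z_c below the surface of column 1) and equate Σ ρ_i t_i down to z_c; mantle fills any gap and the z_c terms cancel.
Column 1: x×2.67 + (z_c − 0 − x)×3.25
Column 2: 739×0 + 4920×1.03 + 2220×1.9 + 6460×3.02 + (z_c − 739 − 13600)×3.25
The z_c×3.25 term appears on both sides and cancels. Collect the known terms of each column as K = Σ(ρt)_known − 3.25 × (depth of known layers): K_1 = 0 − 3.25×0 = 0; K_2 = 28794.8 − 3.25×(739 + 13600) = −17806.95.
Balance: K_1 − x×(3.25 − 2.67) = K_2, so x = (K_1 − K_2)/(3.25 − 2.67) = 17807/0.58 = 30700 m.

30700 m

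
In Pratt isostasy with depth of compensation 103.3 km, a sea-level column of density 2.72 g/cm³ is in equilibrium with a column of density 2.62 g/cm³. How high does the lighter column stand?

ρ_ref D = ρ (D + h) → h = D (ρ_ref − ρ)/ρ.
h = 103.3 km × (2.72 − 2.62)/2.62 = 3.94 km.

3.94 km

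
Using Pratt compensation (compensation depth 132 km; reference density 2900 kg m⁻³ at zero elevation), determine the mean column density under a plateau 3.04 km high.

2830 kg m⁻³

Pratt balance: ρ_ref D = ρ (D + h).
ρ = ρ_ref D/(D + h) = 2900 × 132 km/(132 km + 3.04 km) = 2830 kg m⁻³.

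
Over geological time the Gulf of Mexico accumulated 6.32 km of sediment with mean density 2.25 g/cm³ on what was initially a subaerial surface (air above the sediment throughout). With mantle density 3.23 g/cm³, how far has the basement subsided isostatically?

4.4 km

Subaerial load: s = t ρ_sed / ρ_m = 6.32 km × 2.25/3.23 = 4.4 km.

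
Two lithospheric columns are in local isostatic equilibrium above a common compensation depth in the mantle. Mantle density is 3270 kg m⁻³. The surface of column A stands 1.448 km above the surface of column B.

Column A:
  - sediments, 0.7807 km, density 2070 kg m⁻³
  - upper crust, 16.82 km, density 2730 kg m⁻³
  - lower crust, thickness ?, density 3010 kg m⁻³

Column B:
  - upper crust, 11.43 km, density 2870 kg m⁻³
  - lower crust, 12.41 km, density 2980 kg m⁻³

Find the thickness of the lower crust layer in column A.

Take the compensation level at the base of the deeper column (depth z_c below the surface of column A) and equate Σ ρ_i t_i down to z_c; mantle fills any gap and the z_c terms cancel.
Column A: 0.7807×2070 + 16.82×2730 + x×3010 + (z_c − 17.6007 − x)×3270
Column B: 1.448×0 + 11.43×2870 + 12.41×2980 + (z_c − 1.448 − 23.84)×3270
The z_c×3270 term appears on both sides and cancels. Collect the known terms of each column as K = Σ(ρt)_known − 3270 × (depth of known layers): K_A = 47534.649 − 3270×17.6007 = −10019.64; K_B = 69785.9 − 3270×(1.448 + 23.84) = −12905.86.
Balance: K_A − x×(3270 − 3010) = K_B, so x = (K_A − K_B)/(3270 − 3010) = 2886.22/260 = 11.1 km.

11.1 km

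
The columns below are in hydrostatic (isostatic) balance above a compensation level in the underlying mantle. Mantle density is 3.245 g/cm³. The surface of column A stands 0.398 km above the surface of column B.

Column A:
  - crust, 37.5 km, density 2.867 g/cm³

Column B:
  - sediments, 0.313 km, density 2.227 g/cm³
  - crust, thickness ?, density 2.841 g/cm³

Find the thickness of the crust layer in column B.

31.1 km

Take the compensation level at the base of the deeper column (depth z_c below the surface of column A) and equate Σ ρ_i t_i down to z_c; mantle fills any gap and the z_c terms cancel.
Column A: 37.5×2.867 + (z_c − 37.5)×3.245
Column B: 0.398×0 + 0.313×2.227 + x×2.841 + (z_c − 0.398 − 0.313 − x)×3.245
The z_c×3.245 term appears on both sides and cancels. Collect the known terms of each column as K = Σ(ρt)_known − 3.245 × (depth of known layers): K_A = 107.5125 − 3.245×37.5 = −14.175; K_B = 0.697051 − 3.245×(0.398 + 0.313) = −1.610144.
Balance: K_A = K_B − x×(3.245 − 2.841), so x = (K_B − K_A)/(3.245 − 2.841) = 12.5649/0.404 = 31.1 km.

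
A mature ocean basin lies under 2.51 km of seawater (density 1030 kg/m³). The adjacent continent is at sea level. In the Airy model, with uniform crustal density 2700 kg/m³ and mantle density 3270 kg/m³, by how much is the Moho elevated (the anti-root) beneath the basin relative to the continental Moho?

By Archimedes' principle applied to the lithosphere: replacing crust with seawater at the top is compensated by replacing crust with mantle at the base: d (ρ_c − ρ_w) = a (ρ_m − ρ_c).
a = d (ρ_c − ρ_w)/(ρ_m − ρ_c) = 2.51 km × 1670/570 = 7.35 km.

7.35 km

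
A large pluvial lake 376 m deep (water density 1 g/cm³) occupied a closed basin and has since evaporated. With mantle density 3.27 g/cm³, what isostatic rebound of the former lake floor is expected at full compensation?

115 m

u = d ρ_w/ρ_m = 376 m × 1/3.27 = 115 m.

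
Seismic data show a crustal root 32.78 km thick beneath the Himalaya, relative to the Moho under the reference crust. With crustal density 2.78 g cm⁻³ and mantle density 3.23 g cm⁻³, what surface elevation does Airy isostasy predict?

5.31 km

For local isostatic compensation: ρ_c h = (ρ_m − ρ_c) r.
h = r (ρ_m − ρ_c) / ρ_c = 32.78 km × (3.23 − 2.78) / 2.78 = 5.31 km.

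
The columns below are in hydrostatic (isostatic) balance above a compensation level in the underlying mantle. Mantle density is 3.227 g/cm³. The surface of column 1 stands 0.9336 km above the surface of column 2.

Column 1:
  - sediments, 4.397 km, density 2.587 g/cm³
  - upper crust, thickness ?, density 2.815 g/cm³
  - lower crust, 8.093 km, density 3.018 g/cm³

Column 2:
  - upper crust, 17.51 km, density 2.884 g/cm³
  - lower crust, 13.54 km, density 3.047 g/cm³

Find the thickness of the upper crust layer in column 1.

16.9 km

Take the compensation level at the base of the deeper column (depth z_c below the surface of column 1) and equate Σ ρ_i t_i down to z_c; mantle fills any gap and the z_c terms cancel.
Column 1: 4.397×2.587 + x×2.815 + 8.093×3.018 + (z_c − 12.49 − x)×3.227
Column 2: 0.9336×0 + 17.51×2.884 + 13.54×3.047 + (z_c − 0.9336 − 31.05)×3.227
The z_c×3.227 term appears on both sides and cancels. Collect the known terms of each column as K = Σ(ρt)_known − 3.227 × (depth of known layers): K_1 = 35.799713 − 3.227×12.49 = −4.505517; K_2 = 91.75522 − 3.227×(0.9336 + 31.05) = −11.4558572.
Balance: K_1 − x×(3.227 − 2.815) = K_2, so x = (K_1 − K_2)/(3.227 − 2.815) = 6.95034/0.412 = 16.9 km.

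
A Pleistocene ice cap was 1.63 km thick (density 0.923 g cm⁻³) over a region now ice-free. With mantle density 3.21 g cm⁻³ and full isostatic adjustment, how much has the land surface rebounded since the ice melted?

0.469 km

Removing the load lets mantle flow back in; uplift u satisfies ρ_ice t = ρ_m u.
u = t ρ_ice/ρ_m = 1.63 km × 0.923/3.21 = 0.469 km.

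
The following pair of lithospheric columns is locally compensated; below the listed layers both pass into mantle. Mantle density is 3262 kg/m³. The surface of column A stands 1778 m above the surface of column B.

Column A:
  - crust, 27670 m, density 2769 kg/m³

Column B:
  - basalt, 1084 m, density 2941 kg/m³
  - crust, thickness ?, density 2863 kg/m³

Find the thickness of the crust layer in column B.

Take the compensation level at the base of the deeper column (depth z_c below the surface of column A) and equate Σ ρ_i t_i down to z_c; mantle fills any gap and the z_c terms cancel.
Column A: 27670×2769 + (z_c − 27670)×3262
Column B: 1778×0 + 1084×2941 + x×2863 + (z_c − 1778 − 1084 − x)×3262
The z_c×3262 term appears on both sides and cancels. Collect the known terms of each column as K = Σ(ρt)_known − 3262 × (depth of known layers): K_A = 76618230 − 3262×27670 = −13641310; K_B = 3188044 − 3262×(1778 + 1084) = −6147800.
Balance: K_A = K_B − x×(3262 − 2863), so x = (K_B − K_A)/(3262 − 2863) = 7493510/399 = 18800 m.

18800 m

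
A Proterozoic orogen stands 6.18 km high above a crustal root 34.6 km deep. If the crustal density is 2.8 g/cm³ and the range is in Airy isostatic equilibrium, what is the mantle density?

Airy balance: ρ_c h = (ρ_m − ρ_c) r → ρ_m = ρ_c (1 + h/r).
ρ_m = 2.8 × (1 + 6.18 km/34.6 km) = 3.3 g/cm³.

3.3 g/cm³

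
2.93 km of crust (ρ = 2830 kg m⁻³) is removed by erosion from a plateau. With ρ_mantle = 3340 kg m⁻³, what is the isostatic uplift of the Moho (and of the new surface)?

2.48 km

Unloading: uplift u = e ρ_c/ρ_m = 2.93 km × 2830/3340 = 2.48 km.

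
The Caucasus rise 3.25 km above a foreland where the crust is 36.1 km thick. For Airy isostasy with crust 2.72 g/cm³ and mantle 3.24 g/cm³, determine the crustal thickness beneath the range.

56.4 km

Root depth r = h ρ_c / (ρ_m − ρ_c) = 3.25 km × 2.72 / 0.52 = 17 km.
Total thickness = T + h + r = 36.1 km + 3.25 km + 17 km = 56.4 km.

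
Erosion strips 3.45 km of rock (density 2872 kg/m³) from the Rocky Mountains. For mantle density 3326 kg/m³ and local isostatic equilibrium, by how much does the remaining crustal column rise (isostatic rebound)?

2.98 km

Unloading: uplift u = e ρ_c/ρ_m = 3.45 km × 2872/3326 = 2.98 km.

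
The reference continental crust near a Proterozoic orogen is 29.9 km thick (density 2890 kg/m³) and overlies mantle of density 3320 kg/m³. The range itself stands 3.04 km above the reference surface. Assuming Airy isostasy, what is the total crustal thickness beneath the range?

Root depth r = h ρ_c / (ρ_m − ρ_c) = 3.04 km × 2890 / 430 = 20.43 km.
Total thickness = T + h + r = 29.9 km + 3.04 km + 20.43 km = 53.4 km.

53.4 km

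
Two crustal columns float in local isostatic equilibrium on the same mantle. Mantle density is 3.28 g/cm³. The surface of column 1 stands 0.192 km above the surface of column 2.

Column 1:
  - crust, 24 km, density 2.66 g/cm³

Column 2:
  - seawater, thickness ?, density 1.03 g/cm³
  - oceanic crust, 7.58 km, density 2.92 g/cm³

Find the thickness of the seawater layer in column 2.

Take the compensation level at the base of the deeper column (depth z_c below the surface of column 1) and equate Σ ρ_i t_i down to z_c; mantle fills any gap and the z_c terms cancel.
Column 1: 24×2.66 + (z_c − 24)×3.28
Column 2: 0.192×0 + x×1.03 + 7.58×2.92 + (z_c − 0.192 − 7.58 − x)×3.28
The z_c×3.28 term appears on both sides and cancels. Collect the known terms of each column as K = Σ(ρt)_known − 3.28 × (depth of known layers): K_1 = 63.84 − 3.28×24 = −14.88; K_2 = 22.1336 − 3.28×(0.192 + 7.58) = −3.35856.
Balance: K_1 = K_2 − x×(3.28 − 1.03), so x = (K_2 − K_1)/(3.28 − 1.03) = 11.5214/2.25 = 5.12 km.

5.12 km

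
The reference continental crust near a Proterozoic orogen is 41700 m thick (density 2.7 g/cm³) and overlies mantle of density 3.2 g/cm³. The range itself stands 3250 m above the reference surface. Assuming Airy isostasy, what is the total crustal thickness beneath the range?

62500 m

Root depth r = h ρ_c / (ρ_m − ρ_c) = 3250 m × 2.7 / 0.5 = 17550 m.
Total thickness = T + h + r = 41700 m + 3250 m + 17550 m = 62500 m.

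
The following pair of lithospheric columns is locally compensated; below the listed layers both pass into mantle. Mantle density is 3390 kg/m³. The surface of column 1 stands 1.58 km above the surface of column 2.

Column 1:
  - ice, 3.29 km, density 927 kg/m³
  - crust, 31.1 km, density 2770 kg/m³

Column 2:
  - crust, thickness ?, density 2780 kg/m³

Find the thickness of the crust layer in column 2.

36.1 km

Take the compensation level at the base of the deeper column (depth z_c below the surface of column 1) and equate Σ ρ_i t_i down to z_c; mantle fills any gap and the z_c terms cancel.
Column 1: 3.29×927 + 31.1×2770 + (z_c − 34.39)×3390
Column 2: 1.58×0 + x×2780 + (z_c − 1.58 − 0 − x)×3390
The z_c×3390 term appears on both sides and cancels. Collect the known terms of each column as K = Σ(ρt)_known − 3390 × (depth of known layers): K_1 = 89196.83 − 3390×34.39 = −27385.27; K_2 = 0 − 3390×(1.58 + 0) = −5356.2.
Balance: K_1 = K_2 − x×(3390 − 2780), so x = (K_2 − K_1)/(3390 − 2780) = 22029.1/610 = 36.1 km.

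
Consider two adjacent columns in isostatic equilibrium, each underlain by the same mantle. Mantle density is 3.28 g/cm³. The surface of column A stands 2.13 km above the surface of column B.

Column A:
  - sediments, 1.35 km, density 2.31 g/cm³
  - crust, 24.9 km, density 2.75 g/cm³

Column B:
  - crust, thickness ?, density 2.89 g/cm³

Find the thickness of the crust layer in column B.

Take the compensation level at the base of the deeper column (depth z_c below the surface of column A) and equate Σ ρ_i t_i down to z_c; mantle fills any gap and the z_c terms cancel.
Column A: 1.35×2.31 + 24.9×2.75 + (z_c − 26.25)×3.28
Column B: 2.13×0 + x×2.89 + (z_c − 2.13 − 0 − x)×3.28
The z_c×3.28 term appears on both sides and cancels. Collect the known terms of each column as K = Σ(ρt)_known − 3.28 × (depth of known layers): K_A = 71.5935 − 3.28×26.25 = −14.5065; K_B = 0 − 3.28×(2.13 + 0) = −6.9864.
Balance: K_A = K_B − x×(3.28 − 2.89), so x = (K_B − K_A)/(3.28 − 2.89) = 7.5201/0.39 = 19.3 km.

19.3 km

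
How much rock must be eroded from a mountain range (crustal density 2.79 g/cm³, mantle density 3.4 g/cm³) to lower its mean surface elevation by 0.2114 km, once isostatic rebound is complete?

Net drop Δ = e − u = e − e ρ_c/ρ_m = e (ρ_m − ρ_c)/ρ_m.
e = Δ ρ_m/(ρ_m − ρ_c) = 0.2114 km × 3.4/0.61 = 1.18 km.

1.18 km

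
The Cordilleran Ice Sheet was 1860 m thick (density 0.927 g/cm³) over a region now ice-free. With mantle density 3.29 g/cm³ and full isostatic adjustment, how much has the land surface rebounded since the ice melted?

Removing the load lets mantle flow back in; uplift u satisfies ρ_ice t = ρ_m u.
u = t ρ_ice/ρ_m = 1860 m × 0.927/3.29 = 524 m.

524 m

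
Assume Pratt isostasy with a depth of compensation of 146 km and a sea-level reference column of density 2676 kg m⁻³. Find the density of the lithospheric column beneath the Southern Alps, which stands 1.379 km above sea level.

Pratt balance: ρ_ref D = ρ (D + h).
ρ = ρ_ref D/(D + h) = 2676 × 146 km/(146 km + 1.379 km) = 2650 kg m⁻³.

2650 kg m⁻³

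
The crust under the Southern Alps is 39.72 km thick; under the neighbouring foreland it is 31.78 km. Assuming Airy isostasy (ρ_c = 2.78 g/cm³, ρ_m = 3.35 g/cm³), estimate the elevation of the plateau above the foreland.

1.35 km

Excess crust Δ = 39.72 km − 31.78 km = 7.94 km, split between elevation h and root r with h + r = Δ.
Airy balance ρ_c h = (ρ_m − ρ_c) r gives r = h ρ_c/(ρ_m − ρ_c), so h (1 + ρ_c/(ρ_m − ρ_c)) = Δ, i.e. h = Δ (ρ_m − ρ_c)/ρ_m.
h = 7.94 km × 0.57/3.35 = 1.35 km.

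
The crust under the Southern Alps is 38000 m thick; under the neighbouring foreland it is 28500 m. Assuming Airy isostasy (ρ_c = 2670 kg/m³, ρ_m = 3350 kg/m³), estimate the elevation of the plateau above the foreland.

1930 m

Excess crust Δ = 38000 m − 28500 m = 9500 m, split between elevation h and root r with h + r = Δ.
Airy balance ρ_c h = (ρ_m − ρ_c) r gives r = h ρ_c/(ρ_m − ρ_c), so h (1 + ρ_c/(ρ_m − ρ_c)) = Δ, i.e. h = Δ (ρ_m − ρ_c)/ρ_m.
h = 9500 m × 680/3350 = 1930 m.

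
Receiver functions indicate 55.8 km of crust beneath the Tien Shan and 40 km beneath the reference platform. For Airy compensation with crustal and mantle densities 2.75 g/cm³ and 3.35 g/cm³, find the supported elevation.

Excess crust Δ = 55.8 km − 40 km = 15.8 km, split between elevation h and root r with h + r = Δ.
Airy balance ρ_c h = (ρ_m − ρ_c) r gives r = h ρ_c/(ρ_m − ρ_c), so h (1 + ρ_c/(ρ_m − ρ_c)) = Δ, i.e. h = Δ (ρ_m − ρ_c)/ρ_m.
h = 15.8 km × 0.6/3.35 = 2.83 km.

2.83 km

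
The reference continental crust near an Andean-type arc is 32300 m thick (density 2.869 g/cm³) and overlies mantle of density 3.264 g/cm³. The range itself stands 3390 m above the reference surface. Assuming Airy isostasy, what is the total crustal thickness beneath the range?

60300 m

Root depth r = h ρ_c / (ρ_m − ρ_c) = 3390 m × 2.869 / 0.395 = 24620 m.
Total thickness = T + h + r = 32300 m + 3390 m + 24620 m = 60300 m.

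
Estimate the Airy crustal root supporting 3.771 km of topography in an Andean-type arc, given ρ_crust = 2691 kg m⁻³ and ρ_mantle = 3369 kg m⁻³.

15 km

For local isostatic compensation: the weight of the topography is balanced by the buoyancy of the root, ρ_c h = (ρ_m − ρ_c) r.
r = h · ρ_c / (ρ_m − ρ_c) = 3.771 km × 2691 / (3369 − 2691) = 15 km.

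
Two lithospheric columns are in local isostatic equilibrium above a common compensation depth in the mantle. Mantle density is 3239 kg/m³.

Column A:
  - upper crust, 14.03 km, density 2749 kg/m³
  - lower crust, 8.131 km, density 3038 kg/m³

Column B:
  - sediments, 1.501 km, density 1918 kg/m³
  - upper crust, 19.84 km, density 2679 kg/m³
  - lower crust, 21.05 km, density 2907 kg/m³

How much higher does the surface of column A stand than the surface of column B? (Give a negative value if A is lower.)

For any compensation level in the mantle, the mantle terms cancel and isostasy reduces to e = (Σt_A − Σt_B) − (Σ(ρt)_A − Σ(ρt)_B) / ρ_m.
Σt_A = 22.161 km; Σt_B = 42.391 km; Σ(ρt)_A = 63270.448; Σ(ρt)_B = 117222.628 (in km·kg/m³).
e = (22.161 − 42.391) − (63270.448 − 117222.628) / 3239 = −3.57 km.

−3.57 km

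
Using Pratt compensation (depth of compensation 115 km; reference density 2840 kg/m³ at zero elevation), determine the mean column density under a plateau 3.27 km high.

Pratt balance: ρ_ref D = ρ (D + h).
ρ = ρ_ref D/(D + h) = 2840 × 115 km/(115 km + 3.27 km) = 2760 kg/m³.

2760 kg/m³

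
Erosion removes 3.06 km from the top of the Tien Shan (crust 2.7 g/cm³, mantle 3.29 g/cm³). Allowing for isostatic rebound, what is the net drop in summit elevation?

0.549 km

Rebound u = e ρ_c/ρ_m = 3.06 km × 2.7/3.29 = 2.511 km.
Net surface drop = e − u = 3.06 km − 2.511 km = e (ρ_m − ρ_c)/ρ_m = 0.549 km.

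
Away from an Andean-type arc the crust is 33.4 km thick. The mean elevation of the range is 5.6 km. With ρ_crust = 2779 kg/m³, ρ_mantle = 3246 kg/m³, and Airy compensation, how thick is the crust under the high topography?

72.3 km

Root depth r = h ρ_c / (ρ_m − ρ_c) = 5.6 km × 2779 / 467 = 33.32 km.
Total thickness = T + h + r = 33.4 km + 5.6 km + 33.32 km = 72.3 km.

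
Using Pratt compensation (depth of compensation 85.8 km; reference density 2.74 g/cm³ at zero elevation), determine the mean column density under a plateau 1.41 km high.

2.7 g/cm³

Pratt balance: ρ_ref D = ρ (D + h).
ρ = ρ_ref D/(D + h) = 2.74 × 85.8 km/(85.8 km + 1.41 km) = 2.7 g/cm³.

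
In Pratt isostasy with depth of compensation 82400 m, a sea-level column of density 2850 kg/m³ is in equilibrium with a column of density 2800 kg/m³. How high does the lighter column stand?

ρ_ref D = ρ (D + h) → h = D (ρ_ref − ρ)/ρ.
h = 82400 m × (2850 − 2800)/2800 = 1470 m.

1470 m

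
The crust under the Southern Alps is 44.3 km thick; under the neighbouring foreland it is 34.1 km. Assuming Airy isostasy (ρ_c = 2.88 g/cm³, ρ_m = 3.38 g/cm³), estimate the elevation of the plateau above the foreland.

1.51 km

Excess crust Δ = 44.3 km − 34.1 km = 10.2 km, split between elevation h and root r with h + r = Δ.
Airy balance ρ_c h = (ρ_m − ρ_c) r gives r = h ρ_c/(ρ_m − ρ_c), so h (1 + ρ_c/(ρ_m − ρ_c)) = Δ, i.e. h = Δ (ρ_m − ρ_c)/ρ_m.
h = 10.2 km × 0.5/3.38 = 1.51 km.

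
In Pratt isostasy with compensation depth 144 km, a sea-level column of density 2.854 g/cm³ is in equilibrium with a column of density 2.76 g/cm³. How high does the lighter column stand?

ρ_ref D = ρ (D + h) → h = D (ρ_ref − ρ)/ρ.
h = 144 km × (2.854 − 2.76)/2.76 = 4.9 km.

4.9 km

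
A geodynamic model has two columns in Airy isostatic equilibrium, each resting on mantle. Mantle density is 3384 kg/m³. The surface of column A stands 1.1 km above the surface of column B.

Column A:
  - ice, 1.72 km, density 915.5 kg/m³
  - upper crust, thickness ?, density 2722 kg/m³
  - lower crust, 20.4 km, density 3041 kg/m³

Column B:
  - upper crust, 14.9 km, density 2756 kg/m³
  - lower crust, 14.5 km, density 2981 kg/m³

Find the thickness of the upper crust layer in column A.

11.6 km

Take the compensation level at the base of the deeper column (depth z_c below the surface of column A) and equate Σ ρ_i t_i down to z_c; mantle fills any gap and the z_c terms cancel.
Column A: 1.72×915.5 + x×2722 + 20.4×3041 + (z_c − 22.12 − x)×3384
Column B: 1.1×0 + 14.9×2756 + 14.5×2981 + (z_c − 1.1 − 29.4)×3384
The z_c×3384 term appears on both sides and cancels. Collect the known terms of each column as K = Σ(ρt)_known − 3384 × (depth of known layers): K_A = 63611.06 − 3384×22.12 = −11243.02; K_B = 84288.9 − 3384×(1.1 + 29.4) = −18923.1.
Balance: K_A − x×(3384 − 2722) = K_B, so x = (K_A − K_B)/(3384 − 2722) = 7680.08/662 = 11.6 km.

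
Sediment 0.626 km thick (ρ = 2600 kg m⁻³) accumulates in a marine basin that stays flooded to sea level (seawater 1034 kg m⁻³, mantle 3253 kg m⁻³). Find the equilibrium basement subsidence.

Submarine loading: the sediment displaces seawater, and the subsidence is in turn flooded, so s (ρ_m − ρ_w) = t (ρ_sed − ρ_w).
s = 0.626 km × (2600 − 1034) / (3253 − 1034) = 0.442 km.

0.442 km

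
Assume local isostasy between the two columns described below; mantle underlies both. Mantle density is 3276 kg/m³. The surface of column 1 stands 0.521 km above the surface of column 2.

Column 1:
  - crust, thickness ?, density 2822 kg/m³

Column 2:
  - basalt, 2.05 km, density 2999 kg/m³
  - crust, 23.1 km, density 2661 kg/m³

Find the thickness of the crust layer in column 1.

36.3 km

Take the compensation level at the base of the deeper column (depth z_c below the surface of column 1) and equate Σ ρ_i t_i down to z_c; mantle fills any gap and the z_c terms cancel.
Column 1: x×2822 + (z_c − 0 − x)×3276
Column 2: 0.521×0 + 2.05×2999 + 23.1×2661 + (z_c − 0.521 − 25.15)×3276
The z_c×3276 term appears on both sides and cancels. Collect the known terms of each column as K = Σ(ρt)_known − 3276 × (depth of known layers): K_1 = 0 − 3276×0 = 0; K_2 = 67617.05 − 3276×(0.521 + 25.15) = −16481.146.
Balance: K_1 − x×(3276 − 2822) = K_2, so x = (K_1 − K_2)/(3276 − 2822) = 16481.1/454 = 36.3 km.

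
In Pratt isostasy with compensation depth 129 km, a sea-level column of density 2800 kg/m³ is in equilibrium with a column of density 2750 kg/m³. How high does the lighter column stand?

ρ_ref D = ρ (D + h) → h = D (ρ_ref − ρ)/ρ.
h = 129 km × (2800 − 2750)/2750 = 2.35 km.

2.35 km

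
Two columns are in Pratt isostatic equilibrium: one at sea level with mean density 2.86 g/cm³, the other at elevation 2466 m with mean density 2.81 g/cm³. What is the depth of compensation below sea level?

139000 m

ρ_ref D = ρ (D + h) → D (ρ_ref − ρ) = ρ h.
D = ρ h/(ρ_ref − ρ) = 2.81 × 2466 m/(2.86 − 2.81) = 139000 m.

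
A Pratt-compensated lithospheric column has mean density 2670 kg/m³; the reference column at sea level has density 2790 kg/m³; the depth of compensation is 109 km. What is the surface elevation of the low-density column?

ρ_ref D = ρ (D + h) → h = D (ρ_ref − ρ)/ρ.
h = 109 km × (2790 − 2670)/2670 = 4.9 km.

4.9 km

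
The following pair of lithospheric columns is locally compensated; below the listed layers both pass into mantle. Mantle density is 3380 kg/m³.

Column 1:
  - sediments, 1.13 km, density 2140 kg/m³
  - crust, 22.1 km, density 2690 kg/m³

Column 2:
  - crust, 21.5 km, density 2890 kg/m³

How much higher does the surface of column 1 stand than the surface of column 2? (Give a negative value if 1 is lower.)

For any compensation level in the mantle, the mantle terms cancel and isostasy reduces to e = (Σt_1 − Σt_2) − (Σ(ρt)_1 − Σ(ρt)_2) / ρ_m.
Σt_1 = 23.23 km; Σt_2 = 21.5 km; Σ(ρt)_1 = 61867.2; Σ(ρt)_2 = 62135 (in km·kg/m³).
e = (23.23 − 21.5) − (61867.2 − 62135) / 3380 = 1.81 km.

1.81 km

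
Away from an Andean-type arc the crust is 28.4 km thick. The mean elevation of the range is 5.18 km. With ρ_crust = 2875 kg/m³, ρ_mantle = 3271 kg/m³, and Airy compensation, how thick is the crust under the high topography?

Root depth r = h ρ_c / (ρ_m − ρ_c) = 5.18 km × 2875 / 396 = 37.61 km.
Total thickness = T + h + r = 28.4 km + 5.18 km + 37.61 km = 71.2 km.

71.2 km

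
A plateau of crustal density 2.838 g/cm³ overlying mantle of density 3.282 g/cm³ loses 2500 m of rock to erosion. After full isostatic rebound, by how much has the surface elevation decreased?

338 m

Rebound u = e ρ_c/ρ_m = 2500 m × 2.838/3.282 = 2162 m.
Net surface drop = e − u = 2500 m − 2162 m = e (ρ_m − ρ_c)/ρ_m = 338 m.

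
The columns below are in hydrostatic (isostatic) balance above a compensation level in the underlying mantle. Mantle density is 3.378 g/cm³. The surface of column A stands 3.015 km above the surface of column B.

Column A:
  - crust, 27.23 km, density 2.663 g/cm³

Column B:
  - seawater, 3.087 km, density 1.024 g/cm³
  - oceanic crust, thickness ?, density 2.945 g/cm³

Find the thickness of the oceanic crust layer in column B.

Take the compensation level at the base of the deeper column (depth z_c below the surface of column A) and equate Σ ρ_i t_i down to z_c; mantle fills any gap and the z_c terms cancel.
Column A: 27.23×2.663 + (z_c − 27.23)×3.378
Column B: 3.015×0 + 3.087×1.024 + x×2.945 + (z_c − 3.015 − 3.087 − x)×3.378
The z_c×3.378 term appears on both sides and cancels. Collect the known terms of each column as K = Σ(ρt)_known − 3.378 × (depth of known layers): K_A = 72.51349 − 3.378×27.23 = −19.46945; K_B = 3.161088 − 3.378×(3.015 + 3.087) = −17.451468.
Balance: K_A = K_B − x×(3.378 − 2.945), so x = (K_B − K_A)/(3.378 − 2.945) = 2.01798/0.433 = 4.66 km.

4.66 km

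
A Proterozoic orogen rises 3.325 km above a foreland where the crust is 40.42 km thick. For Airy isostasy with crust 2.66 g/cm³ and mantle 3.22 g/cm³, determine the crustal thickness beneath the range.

59.5 km

Root depth r = h ρ_c / (ρ_m − ρ_c) = 3.325 km × 2.66 / 0.56 = 15.79 km.
Total thickness = T + h + r = 40.42 km + 3.325 km + 15.79 km = 59.5 km.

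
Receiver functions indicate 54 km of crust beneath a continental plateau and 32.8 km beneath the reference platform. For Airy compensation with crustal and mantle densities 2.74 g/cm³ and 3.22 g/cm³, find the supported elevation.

Excess crust Δ = 54 km − 32.8 km = 21.2 km, split between elevation h and root r with h + r = Δ.
Airy balance ρ_c h = (ρ_m − ρ_c) r gives r = h ρ_c/(ρ_m − ρ_c), so h (1 + ρ_c/(ρ_m − ρ_c)) = Δ, i.e. h = Δ (ρ_m − ρ_c)/ρ_m.
h = 21.2 km × 0.48/3.22 = 3.16 km.

3.16 km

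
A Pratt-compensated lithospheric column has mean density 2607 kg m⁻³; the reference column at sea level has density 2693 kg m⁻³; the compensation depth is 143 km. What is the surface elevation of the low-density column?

4.72 km

ρ_ref D = ρ (D + h) → h = D (ρ_ref − ρ)/ρ.
h = 143 km × (2693 − 2607)/2607 = 4.72 km.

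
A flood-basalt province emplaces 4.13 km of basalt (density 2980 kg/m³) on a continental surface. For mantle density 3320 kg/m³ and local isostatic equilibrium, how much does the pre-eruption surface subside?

Subaerial loading: s = t ρ_load / ρ_m.
s = 4.13 km × 2980/3320 = 3.71 km.

3.71 km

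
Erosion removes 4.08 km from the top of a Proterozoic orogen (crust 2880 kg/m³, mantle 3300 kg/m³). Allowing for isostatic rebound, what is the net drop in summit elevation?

0.519 km

Rebound u = e ρ_c/ρ_m = 4.08 km × 2880/3300 = 3.561 km.
Net surface drop = e − u = 4.08 km − 3.561 km = e (ρ_m − ρ_c)/ρ_m = 0.519 km.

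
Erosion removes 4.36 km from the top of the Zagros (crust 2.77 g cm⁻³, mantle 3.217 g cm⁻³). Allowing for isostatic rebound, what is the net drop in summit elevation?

0.606 km

Rebound u = e ρ_c/ρ_m = 4.36 km × 2.77/3.217 = 3.754 km.
Net surface drop = e − u = 4.36 km − 3.754 km = e (ρ_m − ρ_c)/ρ_m = 0.606 km.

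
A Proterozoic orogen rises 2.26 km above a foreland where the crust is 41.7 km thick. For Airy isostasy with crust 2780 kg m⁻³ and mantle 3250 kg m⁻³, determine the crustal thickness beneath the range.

57.3 km

Root depth r = h ρ_c / (ρ_m − ρ_c) = 2.26 km × 2780 / 470 = 13.37 km.
Total thickness = T + h + r = 41.7 km + 2.26 km + 13.37 km = 57.3 km.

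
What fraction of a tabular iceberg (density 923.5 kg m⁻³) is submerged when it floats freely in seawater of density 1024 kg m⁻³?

Submerged fraction = ρ_obj/ρ_fluid = 923.5/1024 = 90.2%.

90.2%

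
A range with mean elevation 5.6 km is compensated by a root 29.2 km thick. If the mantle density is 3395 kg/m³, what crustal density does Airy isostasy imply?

2850 kg/m³

ρ_c h = (ρ_m − ρ_c) r → ρ_c (h + r) = ρ_m r → ρ_c = ρ_m r / (h + r).
ρ_c = 3395 × 29.2 km / (5.6 km + 29.2 km) = 2850 kg/m³.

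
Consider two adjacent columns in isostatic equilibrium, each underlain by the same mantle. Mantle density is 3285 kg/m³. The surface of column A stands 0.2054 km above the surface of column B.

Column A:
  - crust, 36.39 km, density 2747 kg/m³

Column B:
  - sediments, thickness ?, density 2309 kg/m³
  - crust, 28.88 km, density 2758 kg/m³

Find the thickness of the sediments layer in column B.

Take the compensation level at the base of the deeper column (depth z_c below the surface of column A) and equate Σ ρ_i t_i down to z_c; mantle fills any gap and the z_c terms cancel.
Column A: 36.39×2747 + (z_c − 36.39)×3285
Column B: 0.2054×0 + x×2309 + 28.88×2758 + (z_c − 0.2054 − 28.88 − x)×3285
The z_c×3285 term appears on both sides and cancels. Collect the known terms of each column as K = Σ(ρt)_known − 3285 × (depth of known layers): K_A = 99963.33 − 3285×36.39 = −19577.82; K_B = 79651.04 − 3285×(0.2054 + 28.88) = −15894.499.
Balance: K_A = K_B − x×(3285 − 2309), so x = (K_B − K_A)/(3285 − 2309) = 3683.32/976 = 3.77 km.

3.77 km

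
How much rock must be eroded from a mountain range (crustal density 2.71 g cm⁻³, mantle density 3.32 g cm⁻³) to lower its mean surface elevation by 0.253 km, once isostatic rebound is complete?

1.38 km

Net drop Δ = e − u = e − e ρ_c/ρ_m = e (ρ_m − ρ_c)/ρ_m.
e = Δ ρ_m/(ρ_m − ρ_c) = 0.253 km × 3.32/0.61 = 1.38 km.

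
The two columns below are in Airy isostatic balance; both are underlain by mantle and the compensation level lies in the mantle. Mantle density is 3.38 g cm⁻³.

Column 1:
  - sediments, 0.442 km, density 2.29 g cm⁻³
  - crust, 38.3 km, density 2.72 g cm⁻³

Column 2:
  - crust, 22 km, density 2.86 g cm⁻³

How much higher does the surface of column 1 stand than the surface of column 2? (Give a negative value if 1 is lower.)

For any compensation level in the mantle, the mantle terms cancel and isostasy reduces to e = (Σt_1 − Σt_2) − (Σ(ρt)_1 − Σ(ρt)_2) / ρ_m.
Σt_1 = 38.742 km; Σt_2 = 22 km; Σ(ρt)_1 = 105.18818; Σ(ρt)_2 = 62.92 (in km·g cm⁻³).
e = (38.742 − 22) − (105.18818 − 62.92) / 3.38 = 4.24 km.

4.24 km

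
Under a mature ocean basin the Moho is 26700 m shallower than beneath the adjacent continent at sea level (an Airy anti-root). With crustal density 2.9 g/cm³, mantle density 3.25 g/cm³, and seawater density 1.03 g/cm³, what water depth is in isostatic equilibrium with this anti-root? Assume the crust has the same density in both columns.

5000 m

Replacing a thickness d of crust by seawater at the top must be balanced by replacing crust with mantle at the base: d (ρ_c − ρ_w) = a (ρ_m − ρ_c).
d = a (ρ_m − ρ_c)/(ρ_c − ρ_w) = 26700 m × 0.35/1.87 = 5000 m.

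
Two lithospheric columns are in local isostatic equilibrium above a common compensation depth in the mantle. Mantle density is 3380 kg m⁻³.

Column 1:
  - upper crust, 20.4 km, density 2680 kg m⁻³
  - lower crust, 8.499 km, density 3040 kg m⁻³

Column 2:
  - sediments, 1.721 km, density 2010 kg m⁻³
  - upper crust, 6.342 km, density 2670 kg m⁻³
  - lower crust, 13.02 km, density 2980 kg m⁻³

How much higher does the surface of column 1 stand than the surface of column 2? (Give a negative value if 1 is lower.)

1.51 km

For any compensation level in the mantle, the mantle terms cancel and isostasy reduces to e = (Σt_1 − Σt_2) − (Σ(ρt)_1 − Σ(ρt)_2) / ρ_m.
Σt_1 = 28.899 km; Σt_2 = 21.083 km; Σ(ρt)_1 = 80508.96; Σ(ρt)_2 = 59191.95 (in km·kg m⁻³).
e = (28.899 − 21.083) − (80508.96 − 59191.95) / 3380 = 1.51 km.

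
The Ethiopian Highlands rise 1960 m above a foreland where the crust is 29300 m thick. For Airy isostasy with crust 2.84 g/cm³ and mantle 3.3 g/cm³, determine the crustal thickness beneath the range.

43400 m

Root depth r = h ρ_c / (ρ_m − ρ_c) = 1960 m × 2.84 / 0.46 = 12100 m.
Total thickness = T + h + r = 29300 m + 1960 m + 12100 m = 43400 m.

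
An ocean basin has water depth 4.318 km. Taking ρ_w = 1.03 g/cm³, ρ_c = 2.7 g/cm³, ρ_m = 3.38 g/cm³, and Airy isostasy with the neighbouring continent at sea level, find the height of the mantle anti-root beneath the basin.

10.6 km

For local isostatic compensation: replacing crust with seawater at the top is compensated by replacing crust with mantle at the base: d (ρ_c − ρ_w) = a (ρ_m − ρ_c).
a = d (ρ_c − ρ_w)/(ρ_m − ρ_c) = 4.318 km × 1.67/0.68 = 10.6 km.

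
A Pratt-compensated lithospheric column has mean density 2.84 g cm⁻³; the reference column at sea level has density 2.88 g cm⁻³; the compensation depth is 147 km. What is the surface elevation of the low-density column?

2.07 km

ρ_ref D = ρ (D + h) → h = D (ρ_ref − ρ)/ρ.
h = 147 km × (2.88 − 2.84)/2.84 = 2.07 km.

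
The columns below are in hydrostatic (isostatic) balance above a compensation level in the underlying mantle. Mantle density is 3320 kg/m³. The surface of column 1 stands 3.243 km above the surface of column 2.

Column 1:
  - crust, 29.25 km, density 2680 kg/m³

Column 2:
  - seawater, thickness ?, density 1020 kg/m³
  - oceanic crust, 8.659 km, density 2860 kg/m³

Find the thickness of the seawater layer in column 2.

1.73 km

Take the compensation level at the base of the deeper column (depth z_c below the surface of column 1) and equate Σ ρ_i t_i down to z_c; mantle fills any gap and the z_c terms cancel.
Column 1: 29.25×2680 + (z_c − 29.25)×3320
Column 2: 3.243×0 + x×1020 + 8.659×2860 + (z_c − 3.243 − 8.659 − x)×3320
The z_c×3320 term appears on both sides and cancels. Collect the known terms of each column as K = Σ(ρt)_known − 3320 × (depth of known layers): K_1 = 78390 − 3320×29.25 = −18720; K_2 = 24764.74 − 3320×(3.243 + 8.659) = −14749.9.
Balance: K_1 = K_2 − x×(3320 − 1020), so x = (K_2 − K_1)/(3320 − 1020) = 3970.1/2300 = 1.73 km.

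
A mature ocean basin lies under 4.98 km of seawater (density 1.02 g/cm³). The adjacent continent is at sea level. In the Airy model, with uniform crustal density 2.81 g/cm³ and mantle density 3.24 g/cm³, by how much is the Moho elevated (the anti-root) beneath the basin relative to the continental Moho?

20.7 km

For local isostatic compensation: replacing crust with seawater at the top is compensated by replacing crust with mantle at the base: d (ρ_c − ρ_w) = a (ρ_m − ρ_c).
a = d (ρ_c − ρ_w)/(ρ_m − ρ_c) = 4.98 km × 1.79/0.43 = 20.7 km.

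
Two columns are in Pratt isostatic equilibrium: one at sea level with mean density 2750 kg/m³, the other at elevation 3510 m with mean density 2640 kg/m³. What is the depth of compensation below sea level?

84200 m

ρ_ref D = ρ (D + h) → D (ρ_ref − ρ) = ρ h.
D = ρ h/(ρ_ref − ρ) = 2640 × 3510 m/(2750 − 2640) = 84200 m.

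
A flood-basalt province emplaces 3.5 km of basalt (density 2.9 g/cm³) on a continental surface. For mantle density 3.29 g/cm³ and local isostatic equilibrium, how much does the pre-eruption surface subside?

Subaerial loading: s = t ρ_load / ρ_m.
s = 3.5 km × 2.9/3.29 = 3.09 km.

3.09 km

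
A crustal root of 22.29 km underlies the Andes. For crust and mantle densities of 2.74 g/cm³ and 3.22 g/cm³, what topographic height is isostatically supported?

3.9 km

Equating mass per unit area of the two columns: ρ_c h = (ρ_m − ρ_c) r.
h = r (ρ_m − ρ_c) / ρ_c = 22.29 km × (3.22 − 2.74) / 2.74 = 3.9 km.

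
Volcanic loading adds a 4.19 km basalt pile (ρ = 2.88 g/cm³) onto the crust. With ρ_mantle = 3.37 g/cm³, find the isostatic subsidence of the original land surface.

3.58 km

Subaerial loading: s = t ρ_load / ρ_m.
s = 4.19 km × 2.88/3.37 = 3.58 km.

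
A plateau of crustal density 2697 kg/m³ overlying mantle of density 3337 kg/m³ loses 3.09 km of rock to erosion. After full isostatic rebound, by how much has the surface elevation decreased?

0.593 km

Rebound u = e ρ_c/ρ_m = 3.09 km × 2697/3337 = 2.497 km.
Net surface drop = e − u = 3.09 km − 2.497 km = e (ρ_m − ρ_c)/ρ_m = 0.593 km.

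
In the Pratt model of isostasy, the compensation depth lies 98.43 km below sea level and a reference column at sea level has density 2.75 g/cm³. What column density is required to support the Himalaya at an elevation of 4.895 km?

2.62 g/cm³

Pratt balance: ρ_ref D = ρ (D + h).
ρ = ρ_ref D/(D + h) = 2.75 × 98.43 km/(98.43 km + 4.895 km) = 2.62 g/cm³.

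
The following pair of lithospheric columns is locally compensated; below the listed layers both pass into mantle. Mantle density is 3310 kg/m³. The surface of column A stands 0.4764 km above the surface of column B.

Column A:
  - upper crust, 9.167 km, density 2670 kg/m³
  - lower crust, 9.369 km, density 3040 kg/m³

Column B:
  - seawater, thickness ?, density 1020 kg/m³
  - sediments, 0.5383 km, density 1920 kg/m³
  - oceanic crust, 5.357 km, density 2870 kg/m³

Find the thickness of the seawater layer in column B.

Take the compensation level at the base of the deeper column (depth z_c below the surface of column A) and equate Σ ρ_i t_i down to z_c; mantle fills any gap and the z_c terms cancel.
Column A: 9.167×2670 + 9.369×3040 + (z_c − 18.536)×3310
Column B: 0.4764×0 + x×1020 + 0.5383×1920 + 5.357×2870 + (z_c − 0.4764 − 5.8953 − x)×3310
The z_c×3310 term appears on both sides and cancels. Collect the known terms of each column as K = Σ(ρt)_known − 3310 × (depth of known layers): K_A = 52957.65 − 3310×18.536 = −8396.51; K_B = 16408.126 − 3310×(0.4764 + 5.8953) = −4682.201.
Balance: K_A = K_B − x×(3310 − 1020), so x = (K_B − K_A)/(3310 − 1020) = 3714.31/2290 = 1.62 km.

1.62 km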